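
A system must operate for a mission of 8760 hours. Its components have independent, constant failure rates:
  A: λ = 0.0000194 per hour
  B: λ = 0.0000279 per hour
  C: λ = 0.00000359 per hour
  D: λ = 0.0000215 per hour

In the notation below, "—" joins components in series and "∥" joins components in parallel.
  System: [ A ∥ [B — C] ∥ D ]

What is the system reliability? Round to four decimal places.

0.9935

R(A) = exp(−0.0000194 × 8760) = 0.843712
R(B) = exp(−0.0000279 × 8760) = 0.783171
R(C) = exp(−0.00000359 × 8760) = 0.969041
R(D) = exp(−0.0000215 × 8760) = 0.828333
Series (B and C): 0.783171 × 0.969041 = 0.758925
Parallel (A, [0.758925], and D): 1 − (1 − 0.843712)(1 − 0.758925)(1 − 0.828333) = 0.9935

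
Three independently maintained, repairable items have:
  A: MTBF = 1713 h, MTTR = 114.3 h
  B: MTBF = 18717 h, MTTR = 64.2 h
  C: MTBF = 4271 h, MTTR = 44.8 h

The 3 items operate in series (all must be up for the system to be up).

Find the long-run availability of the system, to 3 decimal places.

0.925

A(A) = MTBF/(MTBF+MTTR) = 1713/(1713+114.3) = 0.937449
A(B) = MTBF/(MTBF+MTTR) = 18717/(18717+64.2) = 0.996582
A(C) = MTBF/(MTBF+MTTR) = 4271/(4271+44.8) = 0.989620
Series availability: 0.937449 × 0.996582 × 0.989620 = 0.925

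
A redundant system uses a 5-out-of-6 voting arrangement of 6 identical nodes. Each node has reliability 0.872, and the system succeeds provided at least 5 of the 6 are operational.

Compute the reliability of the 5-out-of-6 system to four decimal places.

R = Σ_{i=5}^{6} C(6,i) p^i (1−p)^{6−i} with p = 0.872
C(6,5)·0.872^5·0.128^1 = 0.387207
C(6,6)·0.872^6·0.128^0 = 0.439642
Sum = 0.8268

0.8268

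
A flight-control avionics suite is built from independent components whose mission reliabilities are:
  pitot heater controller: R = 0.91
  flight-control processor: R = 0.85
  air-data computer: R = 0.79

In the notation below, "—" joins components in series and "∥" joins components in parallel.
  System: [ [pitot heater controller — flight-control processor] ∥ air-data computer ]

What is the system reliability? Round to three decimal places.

0.952

Series (pitot heater controller and flight-control processor): 0.91000 × 0.85000 = 0.77350
Parallel ([0.77350] and air-data computer): 1 − (1 − 0.77350)(1 − 0.79000) = 0.952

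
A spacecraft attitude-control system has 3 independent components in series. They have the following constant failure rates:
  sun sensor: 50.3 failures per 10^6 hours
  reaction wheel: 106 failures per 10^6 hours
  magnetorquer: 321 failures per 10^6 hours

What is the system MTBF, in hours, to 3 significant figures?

2100

Series of exponential components: λ_sys = Σ λ_i
λ_sys = 0.0000503 + 0.000106 + 0.000321 = 4.7730e-04 /h
MTBF = 1 / λ_sys = 2100 h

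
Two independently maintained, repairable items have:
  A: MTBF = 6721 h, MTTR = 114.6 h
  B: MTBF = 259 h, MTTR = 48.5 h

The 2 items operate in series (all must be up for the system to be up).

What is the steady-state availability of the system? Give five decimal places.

A(A) = MTBF/(MTBF+MTTR) = 6721/(6721+114.6) = 0.983235
A(B) = MTBF/(MTBF+MTTR) = 259/(259+48.5) = 0.842276
Series availability: 0.983235 × 0.842276 = 0.82816

0.82816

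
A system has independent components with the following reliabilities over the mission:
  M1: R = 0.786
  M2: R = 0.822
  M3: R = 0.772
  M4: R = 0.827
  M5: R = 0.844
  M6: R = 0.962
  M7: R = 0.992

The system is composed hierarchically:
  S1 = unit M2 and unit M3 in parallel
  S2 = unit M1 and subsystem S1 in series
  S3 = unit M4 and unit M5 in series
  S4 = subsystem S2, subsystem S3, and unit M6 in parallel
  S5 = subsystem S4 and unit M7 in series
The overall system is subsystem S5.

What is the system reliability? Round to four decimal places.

Parallel (M2 and M3): 1 − (1 − 0.822000)(1 − 0.772000) = 0.959416
Series (M1 and [0.959416]): 0.786000 × 0.959416 = 0.754101
Series (M4 and M5): 0.827000 × 0.844000 = 0.697988
Parallel ([0.754101], [0.697988], and M6): 1 − (1 − 0.754101)(1 − 0.697988)(1 − 0.962000) = 0.997178
Series ([0.997178] and M7): 0.997178 × 0.992000 = 0.9892

0.9892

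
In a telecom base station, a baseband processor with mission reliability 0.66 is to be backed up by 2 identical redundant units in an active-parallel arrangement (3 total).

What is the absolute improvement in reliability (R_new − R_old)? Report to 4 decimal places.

0.3007

R_before = 0.66
R_after = 1 − (1 − 0.66)^3 = 0.9607
ΔR = 0.9607 − 0.66 = 0.3007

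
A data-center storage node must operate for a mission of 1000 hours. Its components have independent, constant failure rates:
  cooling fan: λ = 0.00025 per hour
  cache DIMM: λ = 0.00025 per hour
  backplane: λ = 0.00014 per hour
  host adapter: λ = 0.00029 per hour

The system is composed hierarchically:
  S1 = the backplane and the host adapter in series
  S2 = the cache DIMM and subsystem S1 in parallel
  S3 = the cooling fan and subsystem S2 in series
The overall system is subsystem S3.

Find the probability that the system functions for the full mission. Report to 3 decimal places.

0.719

R(cooling fan) = exp(−0.00025 × 1000) = 0.77880
R(cache DIMM) = exp(−0.00025 × 1000) = 0.77880
R(backplane) = exp(−0.00014 × 1000) = 0.86936
R(host adapter) = exp(−0.00029 × 1000) = 0.74826
Series (backplane and host adapter): 0.86936 × 0.74826 = 0.65051
Parallel (cache DIMM and [0.65051]): 1 − (1 − 0.77880)(1 − 0.65051) = 0.92269
Series (cooling fan and [0.92269]): 0.77880 × 0.92269 = 0.719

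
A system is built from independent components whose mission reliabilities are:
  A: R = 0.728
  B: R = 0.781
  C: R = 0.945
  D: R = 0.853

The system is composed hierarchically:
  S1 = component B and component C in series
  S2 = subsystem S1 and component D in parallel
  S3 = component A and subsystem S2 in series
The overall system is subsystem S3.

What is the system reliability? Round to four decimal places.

Series (B and C): 0.781000 × 0.945000 = 0.738045
Parallel ([0.738045] and D): 1 − (1 − 0.738045)(1 − 0.853000) = 0.961493
Series (A and [0.961493]): 0.728000 × 0.961493 = 0.7000

0.7000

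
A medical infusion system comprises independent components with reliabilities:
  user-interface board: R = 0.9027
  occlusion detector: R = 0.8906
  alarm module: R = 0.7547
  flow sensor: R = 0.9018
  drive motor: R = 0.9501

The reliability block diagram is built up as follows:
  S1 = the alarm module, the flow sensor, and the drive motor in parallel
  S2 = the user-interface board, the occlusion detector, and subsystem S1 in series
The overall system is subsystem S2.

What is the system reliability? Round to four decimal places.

0.8030

Parallel (alarm module, flow sensor, and drive motor): 1 − (1 − 0.754700)(1 − 0.901800)(1 − 0.950100) = 0.998798
Series (user-interface board, occlusion detector, and [0.998798]): 0.902700 × 0.890600 × 0.998798 = 0.8030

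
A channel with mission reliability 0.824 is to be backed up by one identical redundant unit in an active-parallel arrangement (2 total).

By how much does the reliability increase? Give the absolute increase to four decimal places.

0.1450

R_before = 0.824
R_after = 1 − (1 − 0.824)^2 = 0.9690
ΔR = 0.9690 − 0.824 = 0.1450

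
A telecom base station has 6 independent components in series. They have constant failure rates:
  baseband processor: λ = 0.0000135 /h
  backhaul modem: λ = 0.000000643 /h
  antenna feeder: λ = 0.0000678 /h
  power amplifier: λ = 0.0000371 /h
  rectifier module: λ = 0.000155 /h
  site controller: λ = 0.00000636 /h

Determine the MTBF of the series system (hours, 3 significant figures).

3570

Series of exponential components: λ_sys = Σ λ_i
λ_sys = 0.0000135 + 0.000000643 + 0.0000678 + 0.0000371 + 0.000155 + 0.00000636 = 2.8040e-04 /h
MTBF = 1 / λ_sys = 3570 h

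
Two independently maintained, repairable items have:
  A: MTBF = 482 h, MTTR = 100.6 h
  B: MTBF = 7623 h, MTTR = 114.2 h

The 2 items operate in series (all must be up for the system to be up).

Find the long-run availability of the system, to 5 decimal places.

0.81511

A(A) = MTBF/(MTBF+MTTR) = 482/(482+100.6) = 0.827326
A(B) = MTBF/(MTBF+MTTR) = 7623/(7623+114.2) = 0.985240
Series availability: 0.827326 × 0.985240 = 0.81511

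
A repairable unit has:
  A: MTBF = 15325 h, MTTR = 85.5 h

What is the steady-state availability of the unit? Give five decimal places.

0.99445

A(A) = MTBF/(MTBF+MTTR) = 15325/(15325+85.5) = 0.99445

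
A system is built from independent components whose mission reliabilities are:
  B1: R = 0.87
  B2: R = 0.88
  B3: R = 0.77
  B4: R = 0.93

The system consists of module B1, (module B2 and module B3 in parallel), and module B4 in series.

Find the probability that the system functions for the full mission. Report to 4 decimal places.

Parallel (B2 and B3): 1 − (1 − 0.880000)(1 − 0.770000) = 0.972400
Series (B1, [0.972400], and B4): 0.870000 × 0.972400 × 0.930000 = 0.7868

0.7868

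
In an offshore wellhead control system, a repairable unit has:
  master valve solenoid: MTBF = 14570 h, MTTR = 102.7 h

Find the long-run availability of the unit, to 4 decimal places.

A(master valve solenoid) = MTBF/(MTBF+MTTR) = 14570/(14570+102.7) = 0.9930

0.9930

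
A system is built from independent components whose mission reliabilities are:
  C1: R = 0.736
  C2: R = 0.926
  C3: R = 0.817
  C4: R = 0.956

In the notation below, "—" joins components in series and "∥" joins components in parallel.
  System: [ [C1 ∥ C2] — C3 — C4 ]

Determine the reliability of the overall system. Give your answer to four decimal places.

0.7658

Parallel (C1 and C2): 1 − (1 − 0.736000)(1 − 0.926000) = 0.980464
Series ([0.980464], C3, and C4): 0.980464 × 0.817000 × 0.956000 = 0.7658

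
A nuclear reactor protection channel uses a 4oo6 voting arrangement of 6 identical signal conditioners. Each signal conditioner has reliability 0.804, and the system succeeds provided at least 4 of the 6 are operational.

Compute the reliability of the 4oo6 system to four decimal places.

0.9060

R = Σ_{i=4}^{6} C(6,i) p^i (1−p)^{6−i} with p = 0.804
C(6,4)·0.804^4·0.196^2 = 0.240784
C(6,5)·0.804^5·0.196^1 = 0.395082
C(6,6)·0.804^6·0.196^0 = 0.270107
Sum = 0.9060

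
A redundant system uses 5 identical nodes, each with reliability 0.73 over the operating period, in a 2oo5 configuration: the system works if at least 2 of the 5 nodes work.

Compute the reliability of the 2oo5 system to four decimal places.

0.9792

R = Σ_{i=2}^{5} C(5,i) p^i (1−p)^{5−i} with p = 0.73
C(5,2)·0.73^2·0.27^3 = 0.104891
C(5,3)·0.73^3·0.27^2 = 0.283593
C(5,4)·0.73^4·0.27^1 = 0.383376
C(5,5)·0.73^5·0.27^0 = 0.207307
Sum = 0.9792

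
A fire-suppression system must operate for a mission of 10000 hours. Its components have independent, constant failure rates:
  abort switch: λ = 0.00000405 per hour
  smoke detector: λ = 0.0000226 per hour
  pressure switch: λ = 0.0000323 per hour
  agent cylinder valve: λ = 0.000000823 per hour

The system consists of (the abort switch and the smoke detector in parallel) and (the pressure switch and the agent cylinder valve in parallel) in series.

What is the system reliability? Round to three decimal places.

0.990

R(abort switch) = exp(−0.00000405 × 10000) = 0.96031
R(smoke detector) = exp(−0.0000226 × 10000) = 0.79772
R(pressure switch) = exp(−0.0000323 × 10000) = 0.72397
R(agent cylinder valve) = exp(−0.000000823 × 10000) = 0.99180
Parallel (abort switch and smoke detector): 1 − (1 − 0.96031)(1 − 0.79772) = 0.99197
Parallel (pressure switch and agent cylinder valve): 1 − (1 − 0.72397)(1 − 0.99180) = 0.99774
Series ([0.99197] and [0.99774]): 0.99197 × 0.99774 = 0.990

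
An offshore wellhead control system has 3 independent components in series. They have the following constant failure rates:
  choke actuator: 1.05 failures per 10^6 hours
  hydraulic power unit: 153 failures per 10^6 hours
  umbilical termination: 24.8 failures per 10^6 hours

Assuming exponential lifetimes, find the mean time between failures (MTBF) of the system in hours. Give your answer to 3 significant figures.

5590

Series of exponential components: λ_sys = Σ λ_i
λ_sys = 0.00000105 + 0.000153 + 0.0000248 = 1.7885e-04 /h
MTBF = 1 / λ_sys = 5590 h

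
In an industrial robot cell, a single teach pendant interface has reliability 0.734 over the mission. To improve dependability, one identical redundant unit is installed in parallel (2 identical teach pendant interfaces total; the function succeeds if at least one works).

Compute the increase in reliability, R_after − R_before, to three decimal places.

0.195

R_before = 0.734
R_after = 1 − (1 − 0.734)^2 = 0.929
ΔR = 0.929 − 0.734 = 0.195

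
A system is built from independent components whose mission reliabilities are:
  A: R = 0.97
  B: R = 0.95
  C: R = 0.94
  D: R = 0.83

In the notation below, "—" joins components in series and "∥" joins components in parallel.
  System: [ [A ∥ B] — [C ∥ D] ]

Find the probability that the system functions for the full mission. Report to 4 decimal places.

Parallel (A and B): 1 − (1 − 0.970000)(1 − 0.950000) = 0.998500
Parallel (C and D): 1 − (1 − 0.940000)(1 − 0.830000) = 0.989800
Series ([0.998500] and [0.989800]): 0.998500 × 0.989800 = 0.9883

0.9883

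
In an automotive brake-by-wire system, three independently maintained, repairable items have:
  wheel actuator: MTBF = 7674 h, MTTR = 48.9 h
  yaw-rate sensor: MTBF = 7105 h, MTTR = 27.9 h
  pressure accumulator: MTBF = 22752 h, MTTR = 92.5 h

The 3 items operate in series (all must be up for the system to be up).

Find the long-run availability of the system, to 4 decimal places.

0.9858

A(wheel actuator) = MTBF/(MTBF+MTTR) = 7674/(7674+48.9) = 0.993668
A(yaw-rate sensor) = MTBF/(MTBF+MTTR) = 7105/(7105+27.9) = 0.996089
A(pressure accumulator) = MTBF/(MTBF+MTTR) = 22752/(22752+92.5) = 0.995951
Series availability: 0.993668 × 0.996089 × 0.995951 = 0.9858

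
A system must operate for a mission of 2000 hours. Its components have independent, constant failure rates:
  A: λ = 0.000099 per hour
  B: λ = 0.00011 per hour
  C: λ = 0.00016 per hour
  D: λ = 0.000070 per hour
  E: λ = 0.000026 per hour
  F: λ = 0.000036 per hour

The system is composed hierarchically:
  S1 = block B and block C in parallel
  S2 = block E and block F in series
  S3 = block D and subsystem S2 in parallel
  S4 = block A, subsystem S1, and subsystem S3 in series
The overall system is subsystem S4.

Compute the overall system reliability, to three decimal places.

0.764

R(A) = exp(−0.000099 × 2000) = 0.82037
R(B) = exp(−0.00011 × 2000) = 0.80252
R(C) = exp(−0.00016 × 2000) = 0.72615
R(D) = exp(−0.000070 × 2000) = 0.86936
R(E) = exp(−0.000026 × 2000) = 0.94933
R(F) = exp(−0.000036 × 2000) = 0.93053
Parallel (B and C): 1 − (1 − 0.80252)(1 − 0.72615) = 0.94592
Series (E and F): 0.94933 × 0.93053 = 0.88338
Parallel (D and [0.88338]): 1 − (1 − 0.86936)(1 − 0.88338) = 0.98476
Series (A, [0.94592], and [0.98476]): 0.82037 × 0.94592 × 0.98476 = 0.764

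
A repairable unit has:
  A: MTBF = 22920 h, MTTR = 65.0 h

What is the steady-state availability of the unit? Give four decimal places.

A(A) = MTBF/(MTBF+MTTR) = 22920/(22920+65.0) = 0.9972

0.9972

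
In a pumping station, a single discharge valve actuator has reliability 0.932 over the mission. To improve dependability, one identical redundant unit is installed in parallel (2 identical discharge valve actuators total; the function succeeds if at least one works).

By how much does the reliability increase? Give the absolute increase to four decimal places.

0.0634

R_before = 0.932
R_after = 1 − (1 − 0.932)^2 = 0.9954
ΔR = 0.9954 − 0.932 = 0.0634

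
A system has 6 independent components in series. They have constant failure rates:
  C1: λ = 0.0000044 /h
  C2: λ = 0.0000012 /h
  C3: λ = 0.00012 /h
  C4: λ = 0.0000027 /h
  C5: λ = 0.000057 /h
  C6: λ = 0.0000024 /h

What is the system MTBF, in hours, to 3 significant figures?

5330

Series of exponential components: λ_sys = Σ λ_i
λ_sys = 0.0000044 + 0.0000012 + 0.00012 + 0.0000027 + 0.000057 + 0.0000024 = 1.8770e-04 /h
MTBF = 1 / λ_sys = 5330 h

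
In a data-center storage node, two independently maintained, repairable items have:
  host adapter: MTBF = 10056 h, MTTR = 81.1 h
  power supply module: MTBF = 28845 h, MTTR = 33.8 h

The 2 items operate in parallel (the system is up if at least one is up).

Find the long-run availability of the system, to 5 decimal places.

0.99999

A(host adapter) = MTBF/(MTBF+MTTR) = 10056/(10056+81.1) = 0.992000
A(power supply module) = MTBF/(MTBF+MTTR) = 28845/(28845+33.8) = 0.998830
Parallel availability: 1 − (1 − 0.992000)(1 − 0.998830) = 0.99999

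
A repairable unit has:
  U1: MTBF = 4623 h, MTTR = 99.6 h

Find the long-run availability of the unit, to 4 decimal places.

A(U1) = MTBF/(MTBF+MTTR) = 4623/(4623+99.6) = 0.9789

0.9789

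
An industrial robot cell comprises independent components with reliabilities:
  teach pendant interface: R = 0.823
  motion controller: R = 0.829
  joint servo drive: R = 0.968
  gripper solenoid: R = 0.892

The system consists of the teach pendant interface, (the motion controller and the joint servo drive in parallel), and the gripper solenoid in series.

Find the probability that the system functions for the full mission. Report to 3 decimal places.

Parallel (motion controller and joint servo drive): 1 − (1 − 0.82900)(1 − 0.96800) = 0.99453
Series (teach pendant interface, [0.99453], and gripper solenoid): 0.82300 × 0.99453 × 0.89200 = 0.730

0.730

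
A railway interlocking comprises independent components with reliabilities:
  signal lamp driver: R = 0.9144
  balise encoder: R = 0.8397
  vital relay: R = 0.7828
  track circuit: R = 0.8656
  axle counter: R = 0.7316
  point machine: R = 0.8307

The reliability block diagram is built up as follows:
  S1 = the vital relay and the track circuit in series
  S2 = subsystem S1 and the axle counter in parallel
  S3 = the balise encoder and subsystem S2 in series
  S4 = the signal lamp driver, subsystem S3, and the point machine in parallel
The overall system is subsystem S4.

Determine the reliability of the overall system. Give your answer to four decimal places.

Series (vital relay and track circuit): 0.782800 × 0.865600 = 0.677592
Parallel ([0.677592] and axle counter): 1 − (1 − 0.677592)(1 − 0.731600) = 0.913466
Series (balise encoder and [0.913466]): 0.839700 × 0.913466 = 0.767037
Parallel (signal lamp driver, [0.767037], and point machine): 1 − (1 − 0.914400)(1 − 0.767037)(1 − 0.830700) = 0.9966

0.9966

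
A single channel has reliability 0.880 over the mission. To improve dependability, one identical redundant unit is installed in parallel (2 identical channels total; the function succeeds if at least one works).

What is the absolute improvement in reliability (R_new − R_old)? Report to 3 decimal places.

0.106

R_before = 0.880
R_after = 1 − (1 − 0.880)^2 = 0.986
ΔR = 0.986 − 0.880 = 0.106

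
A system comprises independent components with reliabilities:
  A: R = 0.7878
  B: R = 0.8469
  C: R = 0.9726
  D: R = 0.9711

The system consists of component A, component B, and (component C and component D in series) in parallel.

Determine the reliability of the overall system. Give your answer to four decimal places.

Series (C and D): 0.972600 × 0.971100 = 0.944492
Parallel (A, B, and [0.944492]): 1 − (1 − 0.787800)(1 − 0.846900)(1 − 0.944492) = 0.9982

0.9982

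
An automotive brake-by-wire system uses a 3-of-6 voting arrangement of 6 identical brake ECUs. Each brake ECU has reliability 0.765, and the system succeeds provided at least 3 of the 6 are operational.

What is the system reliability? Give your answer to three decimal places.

R = Σ_{i=3}^{6} C(6,i) p^i (1−p)^{6−i} with p = 0.765
C(6,3)·0.765^3·0.235^3 = 0.11620
C(6,4)·0.765^4·0.235^2 = 0.28371
C(6,5)·0.765^5·0.235^1 = 0.36943
C(6,6)·0.765^6·0.235^0 = 0.20043
Sum = 0.970

0.970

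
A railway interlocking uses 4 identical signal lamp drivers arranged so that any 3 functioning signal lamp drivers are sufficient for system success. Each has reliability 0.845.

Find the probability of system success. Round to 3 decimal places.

R = Σ_{i=3}^{4} C(4,i) p^i (1−p)^{4−i} with p = 0.845
C(4,3)·0.845^3·0.155^1 = 0.37408
C(4,4)·0.845^4·0.155^0 = 0.50983
Sum = 0.884

0.884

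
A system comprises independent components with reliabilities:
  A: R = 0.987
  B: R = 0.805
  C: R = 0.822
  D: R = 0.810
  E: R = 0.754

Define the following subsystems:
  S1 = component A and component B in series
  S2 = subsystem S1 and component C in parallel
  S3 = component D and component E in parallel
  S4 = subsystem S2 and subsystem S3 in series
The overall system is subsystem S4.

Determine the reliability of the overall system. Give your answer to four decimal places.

Series (A and B): 0.987000 × 0.805000 = 0.794535
Parallel ([0.794535] and C): 1 − (1 − 0.794535)(1 − 0.822000) = 0.963427
Parallel (D and E): 1 − (1 − 0.810000)(1 − 0.754000) = 0.953260
Series ([0.963427] and [0.953260]): 0.963427 × 0.953260 = 0.9184

0.9184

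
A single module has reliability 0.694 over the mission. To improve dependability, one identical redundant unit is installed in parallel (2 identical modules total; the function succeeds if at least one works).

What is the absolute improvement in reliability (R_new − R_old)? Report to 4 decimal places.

R_before = 0.694
R_after = 1 − (1 − 0.694)^2 = 0.9064
ΔR = 0.9064 − 0.694 = 0.2124

0.2124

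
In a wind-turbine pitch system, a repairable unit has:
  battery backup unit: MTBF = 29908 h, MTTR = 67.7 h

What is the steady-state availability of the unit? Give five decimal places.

0.99774

A(battery backup unit) = MTBF/(MTBF+MTTR) = 29908/(29908+67.7) = 0.99774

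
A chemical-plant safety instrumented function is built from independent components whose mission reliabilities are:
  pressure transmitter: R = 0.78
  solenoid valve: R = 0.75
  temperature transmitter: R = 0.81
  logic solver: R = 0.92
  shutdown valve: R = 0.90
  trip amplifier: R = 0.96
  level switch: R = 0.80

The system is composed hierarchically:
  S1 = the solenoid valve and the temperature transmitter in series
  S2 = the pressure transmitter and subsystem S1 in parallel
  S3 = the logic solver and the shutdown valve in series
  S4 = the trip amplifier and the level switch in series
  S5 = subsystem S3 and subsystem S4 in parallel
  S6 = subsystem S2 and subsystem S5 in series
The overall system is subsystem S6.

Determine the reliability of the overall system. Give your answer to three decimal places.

Series (solenoid valve and temperature transmitter): 0.75000 × 0.81000 = 0.60750
Parallel (pressure transmitter and [0.60750]): 1 − (1 − 0.78000)(1 − 0.60750) = 0.91365
Series (logic solver and shutdown valve): 0.92000 × 0.90000 = 0.82800
Series (trip amplifier and level switch): 0.96000 × 0.80000 = 0.76800
Parallel ([0.82800] and [0.76800]): 1 − (1 − 0.82800)(1 − 0.76800) = 0.96010
Series ([0.91365] and [0.96010]): 0.91365 × 0.96010 = 0.877

0.877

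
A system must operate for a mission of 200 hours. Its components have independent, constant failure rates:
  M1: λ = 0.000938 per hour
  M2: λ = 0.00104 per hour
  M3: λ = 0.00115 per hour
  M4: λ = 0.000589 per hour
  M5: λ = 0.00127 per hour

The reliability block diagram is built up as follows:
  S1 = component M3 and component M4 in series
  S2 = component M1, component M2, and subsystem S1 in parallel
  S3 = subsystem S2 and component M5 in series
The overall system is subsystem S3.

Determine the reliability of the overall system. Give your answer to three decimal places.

R(M1) = exp(−0.000938 × 200) = 0.82895
R(M2) = exp(−0.00104 × 200) = 0.81221
R(M3) = exp(−0.00115 × 200) = 0.79453
R(M4) = exp(−0.000589 × 200) = 0.88887
R(M5) = exp(−0.00127 × 200) = 0.77569
Series (M3 and M4): 0.79453 × 0.88887 = 0.70623
Parallel (M1, M2, and [0.70623]): 1 − (1 − 0.82895)(1 − 0.81221)(1 − 0.70623) = 0.99056
Series ([0.99056] and M5): 0.99056 × 0.77569 = 0.768

0.768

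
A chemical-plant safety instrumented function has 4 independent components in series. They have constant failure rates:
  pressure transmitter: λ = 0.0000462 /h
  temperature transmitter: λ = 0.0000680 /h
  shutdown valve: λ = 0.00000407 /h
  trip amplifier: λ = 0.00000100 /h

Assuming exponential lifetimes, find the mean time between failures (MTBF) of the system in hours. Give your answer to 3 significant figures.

8380

Series of exponential components: λ_sys = Σ λ_i
λ_sys = 0.0000462 + 0.0000680 + 0.00000407 + 0.00000100 = 1.1927e-04 /h
MTBF = 1 / λ_sys = 8380 h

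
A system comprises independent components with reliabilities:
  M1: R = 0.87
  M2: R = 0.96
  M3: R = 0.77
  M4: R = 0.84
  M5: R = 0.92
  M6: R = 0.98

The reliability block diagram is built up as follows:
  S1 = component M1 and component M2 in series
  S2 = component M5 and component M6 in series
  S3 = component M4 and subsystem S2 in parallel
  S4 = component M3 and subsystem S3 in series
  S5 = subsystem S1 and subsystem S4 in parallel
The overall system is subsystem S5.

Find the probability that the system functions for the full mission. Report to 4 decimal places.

0.9601

Series (M1 and M2): 0.870000 × 0.960000 = 0.835200
Series (M5 and M6): 0.920000 × 0.980000 = 0.901600
Parallel (M4 and [0.901600]): 1 − (1 − 0.840000)(1 − 0.901600) = 0.984256
Series (M3 and [0.984256]): 0.770000 × 0.984256 = 0.757877
Parallel ([0.835200] and [0.757877]): 1 − (1 − 0.835200)(1 − 0.757877) = 0.9601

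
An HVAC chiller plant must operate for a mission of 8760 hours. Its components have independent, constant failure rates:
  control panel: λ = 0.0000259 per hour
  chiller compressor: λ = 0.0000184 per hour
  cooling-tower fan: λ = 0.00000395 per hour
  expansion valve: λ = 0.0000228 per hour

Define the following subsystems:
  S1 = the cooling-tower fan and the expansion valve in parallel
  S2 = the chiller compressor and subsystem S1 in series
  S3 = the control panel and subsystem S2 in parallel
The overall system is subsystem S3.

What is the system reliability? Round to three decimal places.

0.969

R(control panel) = exp(−0.0000259 × 8760) = 0.79701
R(chiller compressor) = exp(−0.0000184 × 8760) = 0.85114
R(cooling-tower fan) = exp(−0.00000395 × 8760) = 0.96599
R(expansion valve) = exp(−0.0000228 × 8760) = 0.81895
Parallel (cooling-tower fan and expansion valve): 1 − (1 − 0.96599)(1 − 0.81895) = 0.99384
Series (chiller compressor and [0.99384]): 0.85114 × 0.99384 = 0.84590
Parallel (control panel and [0.84590]): 1 − (1 − 0.79701)(1 − 0.84590) = 0.969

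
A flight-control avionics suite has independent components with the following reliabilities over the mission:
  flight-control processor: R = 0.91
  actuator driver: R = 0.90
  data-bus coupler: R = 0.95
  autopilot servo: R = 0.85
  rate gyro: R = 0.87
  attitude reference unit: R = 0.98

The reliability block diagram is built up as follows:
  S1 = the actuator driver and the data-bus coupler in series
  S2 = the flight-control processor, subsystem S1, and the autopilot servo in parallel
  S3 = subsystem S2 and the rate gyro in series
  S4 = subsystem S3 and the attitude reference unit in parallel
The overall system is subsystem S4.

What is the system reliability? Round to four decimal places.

0.9974

Series (actuator driver and data-bus coupler): 0.900000 × 0.950000 = 0.855000
Parallel (flight-control processor, [0.855000], and autopilot servo): 1 − (1 − 0.910000)(1 − 0.855000)(1 − 0.850000) = 0.998043
Series ([0.998043] and rate gyro): 0.998043 × 0.870000 = 0.868297
Parallel ([0.868297] and attitude reference unit): 1 − (1 − 0.868297)(1 − 0.980000) = 0.9974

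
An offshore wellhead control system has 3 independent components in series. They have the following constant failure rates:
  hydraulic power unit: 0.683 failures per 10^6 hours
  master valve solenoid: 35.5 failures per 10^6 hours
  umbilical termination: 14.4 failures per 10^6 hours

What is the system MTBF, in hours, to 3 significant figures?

19800

Series of exponential components: λ_sys = Σ λ_i
λ_sys = 0.000000683 + 0.0000355 + 0.0000144 = 5.0583e-05 /h
MTBF = 1 / λ_sys = 19800 h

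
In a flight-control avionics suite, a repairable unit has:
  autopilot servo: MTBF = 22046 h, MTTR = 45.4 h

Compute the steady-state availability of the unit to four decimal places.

0.9979

A(autopilot servo) = MTBF/(MTBF+MTTR) = 22046/(22046+45.4) = 0.9979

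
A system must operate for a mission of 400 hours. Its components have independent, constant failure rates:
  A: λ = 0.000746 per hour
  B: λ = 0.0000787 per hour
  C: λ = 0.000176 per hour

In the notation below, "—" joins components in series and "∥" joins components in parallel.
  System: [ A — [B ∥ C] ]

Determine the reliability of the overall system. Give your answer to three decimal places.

0.740

R(A) = exp(−0.000746 × 400) = 0.74200
R(B) = exp(−0.0000787 × 400) = 0.96901
R(C) = exp(−0.000176 × 400) = 0.93202
Parallel (B and C): 1 − (1 − 0.96901)(1 − 0.93202) = 0.99789
Series (A and [0.99789]): 0.74200 × 0.99789 = 0.740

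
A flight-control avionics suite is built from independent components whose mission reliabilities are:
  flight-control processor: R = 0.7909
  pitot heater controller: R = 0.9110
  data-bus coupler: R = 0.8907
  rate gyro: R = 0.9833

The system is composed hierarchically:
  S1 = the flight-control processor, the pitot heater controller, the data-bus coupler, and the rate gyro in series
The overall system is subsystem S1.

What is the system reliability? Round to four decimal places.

0.6310

Series (flight-control processor, pitot heater controller, data-bus coupler, and rate gyro): 0.790900 × 0.911000 × 0.890700 × 0.983300 = 0.6310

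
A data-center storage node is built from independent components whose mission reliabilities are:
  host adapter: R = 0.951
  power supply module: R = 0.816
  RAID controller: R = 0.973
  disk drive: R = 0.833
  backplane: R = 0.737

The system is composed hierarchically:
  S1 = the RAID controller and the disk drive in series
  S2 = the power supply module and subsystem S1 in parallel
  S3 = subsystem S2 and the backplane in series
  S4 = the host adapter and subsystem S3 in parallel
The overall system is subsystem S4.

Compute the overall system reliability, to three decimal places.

0.986

Series (RAID controller and disk drive): 0.97300 × 0.83300 = 0.81051
Parallel (power supply module and [0.81051]): 1 − (1 − 0.81600)(1 − 0.81051) = 0.96513
Series ([0.96513] and backplane): 0.96513 × 0.73700 = 0.71130
Parallel (host adapter and [0.71130]): 1 − (1 − 0.95100)(1 − 0.71130) = 0.986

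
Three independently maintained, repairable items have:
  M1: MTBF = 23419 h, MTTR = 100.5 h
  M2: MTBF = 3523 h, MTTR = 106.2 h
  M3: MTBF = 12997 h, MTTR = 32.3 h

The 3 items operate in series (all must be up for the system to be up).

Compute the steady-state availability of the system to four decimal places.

0.9642

A(M1) = MTBF/(MTBF+MTTR) = 23419/(23419+100.5) = 0.995727
A(M2) = MTBF/(MTBF+MTTR) = 3523/(3523+106.2) = 0.970737
A(M3) = MTBF/(MTBF+MTTR) = 12997/(12997+32.3) = 0.997521
Series availability: 0.995727 × 0.970737 × 0.997521 = 0.9642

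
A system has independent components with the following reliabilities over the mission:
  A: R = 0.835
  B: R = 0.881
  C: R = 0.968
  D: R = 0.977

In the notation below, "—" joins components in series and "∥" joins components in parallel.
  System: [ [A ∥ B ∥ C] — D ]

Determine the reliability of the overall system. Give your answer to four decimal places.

0.9764

Parallel (A, B, and C): 1 − (1 − 0.835000)(1 − 0.881000)(1 − 0.968000) = 0.999372
Series ([0.999372] and D): 0.999372 × 0.977000 = 0.9764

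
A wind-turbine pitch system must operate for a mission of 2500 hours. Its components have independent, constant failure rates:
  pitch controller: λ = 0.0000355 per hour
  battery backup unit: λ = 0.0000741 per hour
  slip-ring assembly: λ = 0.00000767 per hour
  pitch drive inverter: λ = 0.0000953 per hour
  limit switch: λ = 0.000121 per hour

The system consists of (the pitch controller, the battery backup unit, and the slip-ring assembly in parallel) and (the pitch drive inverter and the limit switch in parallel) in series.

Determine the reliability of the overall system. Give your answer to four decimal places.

0.9444

R(pitch controller) = exp(−0.0000355 × 2500) = 0.915074
R(battery backup unit) = exp(−0.0000741 × 2500) = 0.830897
R(slip-ring assembly) = exp(−0.00000767 × 2500) = 0.981008
R(pitch drive inverter) = exp(−0.0000953 × 2500) = 0.788006
R(limit switch) = exp(−0.000121 × 2500) = 0.738968
Parallel (pitch controller, battery backup unit, and slip-ring assembly): 1 − (1 − 0.915074)(1 − 0.830897)(1 − 0.981008) = 0.999727
Parallel (pitch drive inverter and limit switch): 1 − (1 − 0.788006)(1 − 0.738968) = 0.944663
Series ([0.999727] and [0.944663]): 0.999727 × 0.944663 = 0.9444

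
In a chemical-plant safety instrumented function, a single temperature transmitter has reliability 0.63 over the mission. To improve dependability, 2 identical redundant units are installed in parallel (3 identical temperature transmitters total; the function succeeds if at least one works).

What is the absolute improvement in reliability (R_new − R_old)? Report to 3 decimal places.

0.319

R_before = 0.63
R_after = 1 − (1 − 0.63)^3 = 0.949
ΔR = 0.949 − 0.63 = 0.319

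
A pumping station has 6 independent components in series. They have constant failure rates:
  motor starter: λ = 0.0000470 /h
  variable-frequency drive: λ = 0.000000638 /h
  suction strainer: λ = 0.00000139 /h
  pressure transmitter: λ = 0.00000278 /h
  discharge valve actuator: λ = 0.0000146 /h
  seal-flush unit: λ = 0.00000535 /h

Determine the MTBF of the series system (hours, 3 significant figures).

Series of exponential components: λ_sys = Σ λ_i
λ_sys = 0.0000470 + 0.000000638 + 0.00000139 + 0.00000278 + 0.0000146 + 0.00000535 = 7.1758e-05 /h
MTBF = 1 / λ_sys = 13900 h

13900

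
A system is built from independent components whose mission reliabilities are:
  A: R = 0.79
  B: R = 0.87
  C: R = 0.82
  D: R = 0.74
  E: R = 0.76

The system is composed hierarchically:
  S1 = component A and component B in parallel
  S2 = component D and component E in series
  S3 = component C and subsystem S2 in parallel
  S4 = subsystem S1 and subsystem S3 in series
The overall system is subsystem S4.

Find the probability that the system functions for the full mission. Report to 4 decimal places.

Parallel (A and B): 1 − (1 − 0.790000)(1 − 0.870000) = 0.972700
Series (D and E): 0.740000 × 0.760000 = 0.562400
Parallel (C and [0.562400]): 1 − (1 − 0.820000)(1 − 0.562400) = 0.921232
Series ([0.972700] and [0.921232]): 0.972700 × 0.921232 = 0.8961

0.8961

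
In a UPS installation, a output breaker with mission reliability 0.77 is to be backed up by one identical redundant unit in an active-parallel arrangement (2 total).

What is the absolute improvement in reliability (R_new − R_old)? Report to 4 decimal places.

0.1771

R_before = 0.77
R_after = 1 − (1 − 0.77)^2 = 0.9471
ΔR = 0.9471 − 0.77 = 0.1771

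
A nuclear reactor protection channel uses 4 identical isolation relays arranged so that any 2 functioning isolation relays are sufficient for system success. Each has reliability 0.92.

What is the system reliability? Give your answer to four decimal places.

0.9981

R = Σ_{i=2}^{4} C(4,i) p^i (1−p)^{4−i} with p = 0.92
C(4,2)·0.92^2·0.08^2 = 0.032502
C(4,3)·0.92^3·0.08^1 = 0.249180
C(4,4)·0.92^4·0.08^0 = 0.716393
Sum = 0.9981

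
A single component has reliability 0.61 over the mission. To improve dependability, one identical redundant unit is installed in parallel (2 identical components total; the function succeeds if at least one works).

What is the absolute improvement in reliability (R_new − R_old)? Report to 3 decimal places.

R_before = 0.61
R_after = 1 − (1 − 0.61)^2 = 0.848
ΔR = 0.848 − 0.61 = 0.238

0.238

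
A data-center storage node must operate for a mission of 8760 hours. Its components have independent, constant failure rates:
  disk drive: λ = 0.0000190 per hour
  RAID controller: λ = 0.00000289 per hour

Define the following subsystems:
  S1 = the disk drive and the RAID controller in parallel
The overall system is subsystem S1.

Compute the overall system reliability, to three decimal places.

0.996

R(disk drive) = exp(−0.0000190 × 8760) = 0.84667
R(RAID controller) = exp(−0.00000289 × 8760) = 0.97500
Parallel (disk drive and RAID controller): 1 − (1 − 0.84667)(1 − 0.97500) = 0.996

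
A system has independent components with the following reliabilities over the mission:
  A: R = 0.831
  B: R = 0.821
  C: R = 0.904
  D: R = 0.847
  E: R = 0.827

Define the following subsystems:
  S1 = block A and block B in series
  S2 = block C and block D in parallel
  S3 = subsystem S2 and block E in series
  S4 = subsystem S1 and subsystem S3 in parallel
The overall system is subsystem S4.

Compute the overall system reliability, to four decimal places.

0.9412

Series (A and B): 0.831000 × 0.821000 = 0.682251
Parallel (C and D): 1 − (1 − 0.904000)(1 − 0.847000) = 0.985312
Series ([0.985312] and E): 0.985312 × 0.827000 = 0.814853
Parallel ([0.682251] and [0.814853]): 1 − (1 − 0.682251)(1 − 0.814853) = 0.9412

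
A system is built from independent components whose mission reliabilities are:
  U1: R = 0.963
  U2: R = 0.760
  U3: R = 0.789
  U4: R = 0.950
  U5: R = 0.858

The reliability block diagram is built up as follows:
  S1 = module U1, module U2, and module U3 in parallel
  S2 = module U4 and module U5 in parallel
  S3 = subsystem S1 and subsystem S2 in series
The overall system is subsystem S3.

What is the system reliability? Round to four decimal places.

0.9910

Parallel (U1, U2, and U3): 1 − (1 − 0.963000)(1 − 0.760000)(1 − 0.789000) = 0.998126
Parallel (U4 and U5): 1 − (1 − 0.950000)(1 − 0.858000) = 0.992900
Series ([0.998126] and [0.992900]): 0.998126 × 0.992900 = 0.9910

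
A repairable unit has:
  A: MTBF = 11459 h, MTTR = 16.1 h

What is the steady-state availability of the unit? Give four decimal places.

A(A) = MTBF/(MTBF+MTTR) = 11459/(11459+16.1) = 0.9986

0.9986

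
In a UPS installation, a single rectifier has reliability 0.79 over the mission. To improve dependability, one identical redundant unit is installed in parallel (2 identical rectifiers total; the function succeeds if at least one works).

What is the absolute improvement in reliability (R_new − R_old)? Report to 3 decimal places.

R_before = 0.79
R_after = 1 − (1 − 0.79)^2 = 0.956
ΔR = 0.956 − 0.79 = 0.166

0.166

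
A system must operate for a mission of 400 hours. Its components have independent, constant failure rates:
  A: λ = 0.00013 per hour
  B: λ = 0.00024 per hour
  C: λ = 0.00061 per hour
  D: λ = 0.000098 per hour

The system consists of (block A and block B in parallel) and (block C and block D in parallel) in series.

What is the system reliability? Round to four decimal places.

0.9871

R(A) = exp(−0.00013 × 400) = 0.949329
R(B) = exp(−0.00024 × 400) = 0.908464
R(C) = exp(−0.00061 × 400) = 0.783488
R(D) = exp(−0.000098 × 400) = 0.961558
Parallel (A and B): 1 − (1 − 0.949329)(1 − 0.908464) = 0.995362
Parallel (C and D): 1 − (1 − 0.783488)(1 − 0.961558) = 0.991677
Series ([0.995362] and [0.991677]): 0.995362 × 0.991677 = 0.9871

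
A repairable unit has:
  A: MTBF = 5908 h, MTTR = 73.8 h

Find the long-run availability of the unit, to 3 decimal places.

0.988

A(A) = MTBF/(MTBF+MTTR) = 5908/(5908+73.8) = 0.988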